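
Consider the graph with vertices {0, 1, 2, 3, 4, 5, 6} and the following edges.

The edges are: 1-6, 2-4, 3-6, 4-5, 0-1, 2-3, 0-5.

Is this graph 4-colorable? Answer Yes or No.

The chromatic number is 3. The cycle 3-2-4-5-0-1-6-3 has odd length 7, so it cannot be 2-colored; at least 3 colors are needed.
3 colors suffice: 0=b, 1=c, 2=a, 3=b, 4=b, 5=a, 6=a.
Since 4 ≥ 3, a proper 4-coloring certainly exists.

Yes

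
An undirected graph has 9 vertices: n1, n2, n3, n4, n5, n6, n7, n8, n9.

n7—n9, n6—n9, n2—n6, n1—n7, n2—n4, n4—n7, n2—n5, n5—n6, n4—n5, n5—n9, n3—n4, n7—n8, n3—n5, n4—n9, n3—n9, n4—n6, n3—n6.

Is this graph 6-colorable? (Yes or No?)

Yes

The chromatic number is 5. n3, n4, n5, n6, n9 form a clique, so at least 5 colors are needed.
5 colors suffice: n1=R, n2=B, n3=P, n4=R, n5=Y, n6=G, n7=G, n8=R, n9=B.
Since 6 ≥ 5, a proper 6-coloring certainly exists.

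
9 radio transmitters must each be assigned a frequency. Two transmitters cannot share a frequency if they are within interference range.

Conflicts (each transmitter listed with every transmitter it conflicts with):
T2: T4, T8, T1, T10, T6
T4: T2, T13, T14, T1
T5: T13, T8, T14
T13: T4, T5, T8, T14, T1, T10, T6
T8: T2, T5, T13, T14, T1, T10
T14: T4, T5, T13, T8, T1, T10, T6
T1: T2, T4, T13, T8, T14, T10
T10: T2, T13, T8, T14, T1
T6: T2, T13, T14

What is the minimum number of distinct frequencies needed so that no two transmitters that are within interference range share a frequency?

5

T13, T8, T14, T1, T10 pairwise conflict, so at least 5 frequencies are needed.
A valid assignment using 5 frequencies: T2=1, T4=4, T5=3, T13=2, T8=4, T14=1, T1=3, T10=5, T6=3. Every pair that conflicts lands in different frequencies.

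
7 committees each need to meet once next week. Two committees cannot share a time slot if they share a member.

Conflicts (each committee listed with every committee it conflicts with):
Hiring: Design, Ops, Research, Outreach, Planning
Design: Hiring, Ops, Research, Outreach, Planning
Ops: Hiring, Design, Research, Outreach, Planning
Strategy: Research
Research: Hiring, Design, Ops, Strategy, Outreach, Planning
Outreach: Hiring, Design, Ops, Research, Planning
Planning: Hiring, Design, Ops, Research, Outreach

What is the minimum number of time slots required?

Hiring, Design, Ops, Research, Outreach, Planning all conflict with each other, so at least 6 time slots are needed.
6 time slots suffice: Hiring=6, Design=3, Ops=2, Strategy=2, Research=1, Outreach=5, Planning=4. No two conflicting committees share a time slot.

6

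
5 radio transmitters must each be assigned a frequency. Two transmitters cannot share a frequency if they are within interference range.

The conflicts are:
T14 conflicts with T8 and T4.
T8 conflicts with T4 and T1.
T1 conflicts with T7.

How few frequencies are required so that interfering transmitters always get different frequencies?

T14, T8, T4 are mutually in conflict, so at least 3 frequencies are needed.
3 frequencies suffice: frequency 1 → {T8, T7}; frequency 2 → {T4, T1}; frequency 3 → {T14}. Every pair that conflicts lands in different frequencies.

3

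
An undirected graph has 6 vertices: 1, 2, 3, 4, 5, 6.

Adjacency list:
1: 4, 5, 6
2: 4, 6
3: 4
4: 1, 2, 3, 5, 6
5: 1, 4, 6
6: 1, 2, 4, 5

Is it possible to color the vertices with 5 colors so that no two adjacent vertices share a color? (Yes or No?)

Yes

The chromatic number is 4. 1, 4, 5, 6 form a clique, so at least 4 colors are needed.
4 colors suffice: color a → {4}; color b → {3, 6}; color c → {2, 5}; color d → {1}.
Since 5 ≥ 4, a proper 5-coloring certainly exists.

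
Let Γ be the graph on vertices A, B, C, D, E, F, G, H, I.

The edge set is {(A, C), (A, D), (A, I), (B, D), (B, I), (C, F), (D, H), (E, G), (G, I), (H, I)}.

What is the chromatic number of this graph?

B and D are adjacent, so at least 2 colors are needed.
One proper 2-coloring: A=2, B=2, C=1, D=1, E=1, F=2, G=2, H=2, I=1. Each edge has distinct colors on its endpoints.

2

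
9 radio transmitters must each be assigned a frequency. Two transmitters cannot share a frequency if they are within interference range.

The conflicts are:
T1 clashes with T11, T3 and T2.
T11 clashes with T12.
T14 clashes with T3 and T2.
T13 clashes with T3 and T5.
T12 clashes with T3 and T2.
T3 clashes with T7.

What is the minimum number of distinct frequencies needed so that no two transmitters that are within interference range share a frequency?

T13 and T5 conflict, so at least 2 frequencies are needed.
2 frequencies suffice: T1=2, T11=1, T14=2, T13=2, T12=2, T3=1, T2=1, T7=2, T5=1. Every pair that conflicts lands in different frequencies.

2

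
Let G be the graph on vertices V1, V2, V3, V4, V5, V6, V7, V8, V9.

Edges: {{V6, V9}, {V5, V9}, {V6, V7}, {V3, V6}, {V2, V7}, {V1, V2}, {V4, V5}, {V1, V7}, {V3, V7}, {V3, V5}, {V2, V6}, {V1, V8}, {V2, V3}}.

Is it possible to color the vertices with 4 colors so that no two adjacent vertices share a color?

The chromatic number is 4. V2, V3, V6, V7 are pairwise adjacent (a clique of size 4), so at least 4 colors are needed.
A valid assignment using 4 colors: V1=1, V2=4, V3=1, V4=1, V5=2, V6=2, V7=3, V8=2, V9=1.
That is already a proper 4-coloring.

Yes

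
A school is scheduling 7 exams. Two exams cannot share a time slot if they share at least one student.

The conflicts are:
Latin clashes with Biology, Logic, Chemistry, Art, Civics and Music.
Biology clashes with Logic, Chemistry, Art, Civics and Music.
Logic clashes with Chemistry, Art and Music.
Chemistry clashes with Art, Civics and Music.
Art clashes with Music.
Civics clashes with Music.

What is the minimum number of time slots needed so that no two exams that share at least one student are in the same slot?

Latin, Biology, Logic, Chemistry, Art, Music pairwise conflict, so at least 6 time slots are needed.
6 time slots suffice: time slot 1 → {Biology}; time slot 2 → {Latin}; time slot 3 → {Chemistry}; time slot 4 → {Music}; time slot 5 → {Art, Civics}; time slot 6 → {Logic}. Each listed conflict is separated.

6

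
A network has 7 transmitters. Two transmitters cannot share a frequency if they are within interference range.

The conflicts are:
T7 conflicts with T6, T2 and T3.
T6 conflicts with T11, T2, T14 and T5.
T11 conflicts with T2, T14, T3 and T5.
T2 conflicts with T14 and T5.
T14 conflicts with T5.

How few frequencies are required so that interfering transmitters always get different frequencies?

T6, T11, T2, T14, T5 pairwise conflict, so at least 5 frequencies are needed.
A valid assignment using 5 frequencies: T7=3, T6=2, T11=3, T2=1, T14=5, T3=1, T5=4. No two conflicting transmitters share a frequency.

5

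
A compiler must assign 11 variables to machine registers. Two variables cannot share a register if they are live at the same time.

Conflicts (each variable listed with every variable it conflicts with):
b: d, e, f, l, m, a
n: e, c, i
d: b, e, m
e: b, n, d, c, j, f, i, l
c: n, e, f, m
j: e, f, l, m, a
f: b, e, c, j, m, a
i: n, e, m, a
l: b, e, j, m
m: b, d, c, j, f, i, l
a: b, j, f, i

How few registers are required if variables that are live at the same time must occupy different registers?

3

j, f, a are mutually in conflict, so at least 3 registers are needed.
A valid assignment using 3 registers: b=2, n=3, d=3, e=1, c=2, j=2, f=3, i=2, l=3, m=1, a=1. No two conflicting variables share a register.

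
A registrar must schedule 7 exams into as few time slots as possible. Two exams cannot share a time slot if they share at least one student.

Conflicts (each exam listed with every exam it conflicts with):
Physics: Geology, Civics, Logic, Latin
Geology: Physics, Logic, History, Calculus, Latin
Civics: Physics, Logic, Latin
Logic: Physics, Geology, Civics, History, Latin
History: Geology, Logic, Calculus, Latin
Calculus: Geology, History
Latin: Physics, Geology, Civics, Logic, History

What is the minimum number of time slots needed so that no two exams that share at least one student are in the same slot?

Physics, Civics, Logic, Latin are mutually in conflict, so at least 4 time slots are needed.
4 time slots suffice: Physics=4, Geology=2, Civics=2, Logic=3, History=4, Calculus=1, Latin=1. Every pair that conflicts lands in different time slots.

4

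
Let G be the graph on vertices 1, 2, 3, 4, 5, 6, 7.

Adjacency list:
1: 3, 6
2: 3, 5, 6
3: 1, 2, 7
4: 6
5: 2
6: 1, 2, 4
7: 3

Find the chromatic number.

2 and 6 are adjacent, so at least 2 colors are needed.
2 colors suffice: color a → {1, 2, 4, 7}; color b → {3, 5, 6}. Every edge joins two different colors.

2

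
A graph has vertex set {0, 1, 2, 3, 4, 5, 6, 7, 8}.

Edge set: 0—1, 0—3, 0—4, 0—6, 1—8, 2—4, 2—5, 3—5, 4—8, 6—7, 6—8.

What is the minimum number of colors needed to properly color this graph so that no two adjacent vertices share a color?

The cycle 2-4-0-3-5-2 has odd length 5, so it cannot be 2-colored; at least 3 colors are needed.
A valid assignment using 3 colors: 0=red, 1=blue, 2=green, 3=blue, 4=blue, 5=red, 6=blue, 7=red, 8=red. Each edge has distinct colors on its endpoints.

3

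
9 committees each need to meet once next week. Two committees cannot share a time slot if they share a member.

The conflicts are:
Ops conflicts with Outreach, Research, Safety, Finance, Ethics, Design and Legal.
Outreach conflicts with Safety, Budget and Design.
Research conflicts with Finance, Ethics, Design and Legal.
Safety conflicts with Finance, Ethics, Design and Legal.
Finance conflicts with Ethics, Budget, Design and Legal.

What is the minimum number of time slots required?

4

Ops, Research, Finance, Design pairwise conflict, so at least 4 time slots are needed.
4 time slots suffice: Ops=1, Outreach=2, Research=3, Safety=3, Finance=2, Ethics=4, Budget=1, Design=4, Legal=4. No two conflicting committees share a time slot.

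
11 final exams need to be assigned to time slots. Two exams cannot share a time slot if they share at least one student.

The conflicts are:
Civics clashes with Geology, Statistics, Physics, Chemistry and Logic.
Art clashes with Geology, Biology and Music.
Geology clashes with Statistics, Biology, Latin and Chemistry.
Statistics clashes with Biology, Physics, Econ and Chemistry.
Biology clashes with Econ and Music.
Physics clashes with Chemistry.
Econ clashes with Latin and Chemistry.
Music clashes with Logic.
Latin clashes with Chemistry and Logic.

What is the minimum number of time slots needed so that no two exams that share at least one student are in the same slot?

Civics, Statistics, Physics, Chemistry are mutually in conflict, so at least 4 time slots are needed.
Using 4 time slots: Civics=4, Art=3, Geology=1, Statistics=3, Biology=2, Physics=1, Econ=1, Music=1, Latin=3, Chemistry=2, Logic=2. Each listed conflict is separated.

4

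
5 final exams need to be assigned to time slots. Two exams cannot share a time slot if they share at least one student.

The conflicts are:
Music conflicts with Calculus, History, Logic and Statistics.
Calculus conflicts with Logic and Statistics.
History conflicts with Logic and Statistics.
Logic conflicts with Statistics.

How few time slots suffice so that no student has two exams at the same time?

Music, Calculus, Logic, Statistics pairwise conflict, so at least 4 time slots are needed.
4 time slots suffice: time slot 1 → {Logic}; time slot 2 → {Music}; time slot 3 → {Statistics}; time slot 4 → {Calculus, History}. No two conflicting exams share a time slot.

4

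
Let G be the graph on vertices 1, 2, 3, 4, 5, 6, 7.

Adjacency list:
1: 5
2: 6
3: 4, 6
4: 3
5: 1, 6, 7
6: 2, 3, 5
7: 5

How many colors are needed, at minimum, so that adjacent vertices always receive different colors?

1 and 5 are adjacent, so at least 2 colors are needed.
A valid assignment using 2 colors: 1=b, 2=a, 3=a, 4=b, 5=a, 6=b, 7=b. Every edge joins two different colors.

2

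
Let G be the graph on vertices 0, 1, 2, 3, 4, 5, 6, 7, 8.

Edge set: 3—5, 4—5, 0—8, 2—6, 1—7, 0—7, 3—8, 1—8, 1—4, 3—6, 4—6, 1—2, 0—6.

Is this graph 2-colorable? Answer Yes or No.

No

The cycle 6-0-8-1-2-6 has odd length 5, so it cannot be 2-colored; at least 3 colors are needed.
So 2 colors are not enough.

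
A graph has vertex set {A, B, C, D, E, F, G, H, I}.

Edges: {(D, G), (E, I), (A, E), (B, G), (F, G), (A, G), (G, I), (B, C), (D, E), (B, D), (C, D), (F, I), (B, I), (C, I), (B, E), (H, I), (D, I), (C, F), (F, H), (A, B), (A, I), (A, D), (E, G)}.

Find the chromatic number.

A, B, D, E, G, I form a clique, so at least 6 colors are needed.
6 colors suffice: color 1 → {I}; color 2 → {D, F}; color 3 → {C, G, H}; color 4 → {B}; color 5 → {A}; color 6 → {E}. Every edge joins two different colors.

6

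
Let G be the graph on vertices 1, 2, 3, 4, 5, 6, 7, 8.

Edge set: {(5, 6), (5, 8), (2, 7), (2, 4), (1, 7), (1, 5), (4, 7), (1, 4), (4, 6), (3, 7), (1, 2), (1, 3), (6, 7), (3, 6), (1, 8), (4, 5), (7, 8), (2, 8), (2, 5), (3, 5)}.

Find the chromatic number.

1, 2, 7, 8 are pairwise adjacent (a clique of size 4), so at least 4 colors are needed.
4 colors suffice: color a → {5, 7}; color b → {1, 6}; color c → {2, 3}; color d → {4, 8}. Each edge has distinct colors on its endpoints.

4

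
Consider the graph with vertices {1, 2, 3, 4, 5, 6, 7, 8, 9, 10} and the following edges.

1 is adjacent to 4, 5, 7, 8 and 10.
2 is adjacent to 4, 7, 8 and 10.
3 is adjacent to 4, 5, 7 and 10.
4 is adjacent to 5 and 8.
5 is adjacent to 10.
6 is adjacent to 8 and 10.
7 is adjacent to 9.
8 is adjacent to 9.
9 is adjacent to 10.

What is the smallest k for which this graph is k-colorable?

2, 4, 8 are pairwise adjacent, so at least 3 colors are needed.
One proper 3-coloring: 1=green, 2=green, 3=green, 4=red, 5=blue, 6=green, 7=red, 8=blue, 9=green, 10=red. Each edge has distinct colors on its endpoints.

3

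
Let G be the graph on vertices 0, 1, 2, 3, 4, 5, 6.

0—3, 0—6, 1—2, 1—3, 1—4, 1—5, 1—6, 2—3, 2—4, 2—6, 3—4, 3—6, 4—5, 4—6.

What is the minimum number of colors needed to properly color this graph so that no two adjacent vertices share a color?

5

1, 2, 3, 4, 6 are pairwise adjacent (a clique of size 5), so at least 5 colors are needed.
5 colors suffice: color a → {0, 4}; color b → {3, 5}; color c → {6}; color d → {1}; color e → {2}. Every edge joins two different colors.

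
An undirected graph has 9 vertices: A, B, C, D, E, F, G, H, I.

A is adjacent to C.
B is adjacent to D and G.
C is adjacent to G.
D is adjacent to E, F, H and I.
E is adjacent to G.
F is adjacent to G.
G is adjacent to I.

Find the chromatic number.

B and D are adjacent, so at least 2 colors are needed.
2 colors suffice: color red → {A, D, G}; color blue → {B, C, E, F, H, I}. Every edge joins two different colors.

2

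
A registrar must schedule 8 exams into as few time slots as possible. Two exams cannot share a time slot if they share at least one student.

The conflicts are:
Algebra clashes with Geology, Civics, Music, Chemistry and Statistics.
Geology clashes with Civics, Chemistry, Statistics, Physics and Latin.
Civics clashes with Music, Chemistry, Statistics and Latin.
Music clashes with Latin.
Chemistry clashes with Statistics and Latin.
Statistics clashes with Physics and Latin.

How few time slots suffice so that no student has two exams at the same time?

5

Geology, Civics, Chemistry, Statistics, Latin all conflict with each other, so at least 5 time slots are needed.
5 time slots suffice: time slot 1 → {Civics, Physics}; time slot 2 → {Music, Statistics}; time slot 3 → {Geology}; time slot 4 → {Chemistry}; time slot 5 → {Algebra, Latin}. No two conflicting exams share a time slot.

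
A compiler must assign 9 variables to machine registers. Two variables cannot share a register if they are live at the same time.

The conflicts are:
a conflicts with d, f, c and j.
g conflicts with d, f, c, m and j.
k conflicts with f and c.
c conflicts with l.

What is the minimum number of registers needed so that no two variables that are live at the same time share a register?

a and d conflict, so at least 2 registers are needed.
2 registers suffice: register 1 → {a, g, k, l}; register 2 → {d, f, c, m, j}. Every pair that conflicts lands in different registers.

2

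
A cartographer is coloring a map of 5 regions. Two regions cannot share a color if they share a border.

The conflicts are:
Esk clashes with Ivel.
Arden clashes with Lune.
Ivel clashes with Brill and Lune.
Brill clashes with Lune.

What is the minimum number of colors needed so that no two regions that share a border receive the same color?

Ivel, Brill, Lune are mutually in conflict, so at least 3 colors are needed.
A valid assignment using 3 colors: Esk=1, Arden=2, Ivel=2, Brill=3, Lune=1. Each listed conflict is separated.

3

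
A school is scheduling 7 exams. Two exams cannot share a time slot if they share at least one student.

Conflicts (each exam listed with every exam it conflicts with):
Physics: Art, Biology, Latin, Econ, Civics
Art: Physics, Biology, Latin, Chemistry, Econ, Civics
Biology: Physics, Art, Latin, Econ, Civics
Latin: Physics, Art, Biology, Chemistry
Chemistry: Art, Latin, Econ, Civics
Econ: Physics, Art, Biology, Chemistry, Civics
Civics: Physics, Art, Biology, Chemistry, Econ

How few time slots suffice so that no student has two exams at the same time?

Physics, Art, Biology, Econ, Civics are mutually in conflict, so at least 5 time slots are needed.
5 time slots suffice: time slot 1 → {Art}; time slot 2 → {Latin, Econ}; time slot 3 → {Civics}; time slot 4 → {Biology, Chemistry}; time slot 5 → {Physics}. No two conflicting exams share a time slot.

5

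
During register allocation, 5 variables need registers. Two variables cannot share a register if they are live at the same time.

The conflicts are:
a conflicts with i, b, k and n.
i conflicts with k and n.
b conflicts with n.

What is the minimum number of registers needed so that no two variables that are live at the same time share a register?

3

a, b, n pairwise conflict, so at least 3 registers are needed.
Using 3 registers: a=1, i=2, b=2, k=3, n=3. Every pair that conflicts lands in different registers.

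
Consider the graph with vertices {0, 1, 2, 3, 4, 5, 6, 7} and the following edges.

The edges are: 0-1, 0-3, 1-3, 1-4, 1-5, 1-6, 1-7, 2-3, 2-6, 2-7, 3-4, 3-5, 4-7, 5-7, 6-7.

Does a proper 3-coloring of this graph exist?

The chromatic number is 3. 1, 4, 7 are mutually adjacent, so at least 3 colors are needed.
3 colors suffice: color red → {1, 2}; color blue → {3, 7}; color green → {0, 4, 5, 6}.
That is already a proper 3-coloring.

Yes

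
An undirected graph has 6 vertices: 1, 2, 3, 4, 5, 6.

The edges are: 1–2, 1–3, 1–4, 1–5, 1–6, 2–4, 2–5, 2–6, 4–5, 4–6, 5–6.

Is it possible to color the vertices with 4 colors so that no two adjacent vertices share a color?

1, 2, 4, 5, 6 form a clique, so at least 5 colors are needed.
So 4 colors are not enough.

No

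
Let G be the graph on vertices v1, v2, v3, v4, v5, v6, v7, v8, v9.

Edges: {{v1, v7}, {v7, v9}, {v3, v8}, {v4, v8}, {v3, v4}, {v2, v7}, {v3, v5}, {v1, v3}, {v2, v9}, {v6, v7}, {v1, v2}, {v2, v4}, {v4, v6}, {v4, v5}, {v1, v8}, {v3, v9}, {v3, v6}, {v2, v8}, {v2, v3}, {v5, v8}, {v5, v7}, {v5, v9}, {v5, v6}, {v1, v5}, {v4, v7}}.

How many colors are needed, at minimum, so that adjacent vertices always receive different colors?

4

v1, v2, v3, v8 are pairwise adjacent (a clique of size 4), so at least 4 colors are needed.
4 colors suffice: color R → {v3, v7}; color B → {v2, v5}; color G → {v1, v4, v9}; color Y → {v6, v8}. No two adjacent vertices share a color.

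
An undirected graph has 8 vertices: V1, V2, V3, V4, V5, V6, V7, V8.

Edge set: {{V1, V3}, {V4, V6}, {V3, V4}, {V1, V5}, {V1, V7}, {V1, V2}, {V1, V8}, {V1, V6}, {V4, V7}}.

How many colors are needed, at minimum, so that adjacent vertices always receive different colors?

2

V1 and V2 are adjacent, so at least 2 colors are needed.
2 colors suffice: color red → {V1, V4}; color blue → {V2, V3, V5, V6, V7, V8}. Each edge has distinct colors on its endpoints.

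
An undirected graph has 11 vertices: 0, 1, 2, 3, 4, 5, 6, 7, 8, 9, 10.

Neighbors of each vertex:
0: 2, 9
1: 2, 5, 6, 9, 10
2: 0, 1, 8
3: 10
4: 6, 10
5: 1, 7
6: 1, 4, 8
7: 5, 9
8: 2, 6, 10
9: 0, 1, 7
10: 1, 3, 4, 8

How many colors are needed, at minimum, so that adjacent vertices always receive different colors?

1 and 6 are adjacent, so at least 2 colors are needed.
2 colors suffice: 0=a, 1=a, 2=b, 3=a, 4=a, 5=b, 6=b, 7=a, 8=a, 9=b, 10=b. Each edge has distinct colors on its endpoints.

2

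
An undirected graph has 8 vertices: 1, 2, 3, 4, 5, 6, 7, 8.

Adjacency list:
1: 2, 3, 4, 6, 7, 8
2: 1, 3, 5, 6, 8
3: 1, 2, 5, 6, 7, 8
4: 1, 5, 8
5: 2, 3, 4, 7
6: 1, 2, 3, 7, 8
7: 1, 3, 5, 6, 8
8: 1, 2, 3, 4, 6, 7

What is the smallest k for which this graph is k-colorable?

1, 3, 6, 7, 8 form a clique, so at least 5 colors are needed.
5 colors suffice: color red → {5, 8}; color blue → {3, 4}; color green → {1}; color yellow → {2, 7}; color purple → {6}. No two adjacent vertices share a color.

5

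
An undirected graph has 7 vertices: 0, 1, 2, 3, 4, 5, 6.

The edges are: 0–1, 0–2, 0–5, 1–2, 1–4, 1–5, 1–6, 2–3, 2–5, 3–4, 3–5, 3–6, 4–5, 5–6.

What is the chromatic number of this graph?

4

0, 1, 2, 5 are mutually adjacent (a clique of size 4), so at least 4 colors are needed.
A valid assignment using 4 colors: 0=yellow, 1=blue, 2=green, 3=blue, 4=green, 5=red, 6=green. Each edge has distinct colors on its endpoints.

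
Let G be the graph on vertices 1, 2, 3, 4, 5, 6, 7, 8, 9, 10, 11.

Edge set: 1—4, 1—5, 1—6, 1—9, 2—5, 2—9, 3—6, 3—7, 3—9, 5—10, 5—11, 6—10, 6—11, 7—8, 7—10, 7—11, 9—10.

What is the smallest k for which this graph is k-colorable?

2

3 and 7 are adjacent, so at least 2 colors are needed.
2 colors suffice: 1=red, 2=red, 3=red, 4=blue, 5=blue, 6=blue, 7=blue, 8=red, 9=blue, 10=red, 11=red. No two adjacent vertices share a color.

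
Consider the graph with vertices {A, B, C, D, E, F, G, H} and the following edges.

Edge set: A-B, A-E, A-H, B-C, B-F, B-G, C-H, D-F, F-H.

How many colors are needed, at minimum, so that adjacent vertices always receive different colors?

2

A and B are adjacent, so at least 2 colors are needed.
2 colors suffice: color 1 → {B, D, E, H}; color 2 → {A, C, F, G}. Every edge joins two different colors.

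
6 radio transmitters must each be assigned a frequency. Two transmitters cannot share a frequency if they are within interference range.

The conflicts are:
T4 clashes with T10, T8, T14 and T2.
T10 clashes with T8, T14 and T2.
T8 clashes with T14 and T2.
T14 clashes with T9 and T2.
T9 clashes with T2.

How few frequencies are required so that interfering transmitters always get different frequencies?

T4, T10, T8, T14, T2 pairwise conflict, so at least 5 frequencies are needed.
5 frequencies suffice: frequency 1 → {T2}; frequency 2 → {T14}; frequency 3 → {T8, T9}; frequency 4 → {T10}; frequency 5 → {T4}. Each listed conflict is separated.

5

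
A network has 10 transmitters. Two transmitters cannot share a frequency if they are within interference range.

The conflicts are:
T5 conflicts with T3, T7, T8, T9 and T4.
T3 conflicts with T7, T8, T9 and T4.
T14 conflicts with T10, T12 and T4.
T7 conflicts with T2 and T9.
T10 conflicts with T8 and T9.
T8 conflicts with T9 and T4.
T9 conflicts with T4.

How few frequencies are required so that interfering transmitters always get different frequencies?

T5, T3, T8, T9, T4 all conflict with each other, so at least 5 frequencies are needed.
5 frequencies suffice: frequency 1 → {T14, T2, T9}; frequency 2 → {T3, T10, T12}; frequency 3 → {T5}; frequency 4 → {T7, T4}; frequency 5 → {T8}. Every pair that conflicts lands in different frequencies.

5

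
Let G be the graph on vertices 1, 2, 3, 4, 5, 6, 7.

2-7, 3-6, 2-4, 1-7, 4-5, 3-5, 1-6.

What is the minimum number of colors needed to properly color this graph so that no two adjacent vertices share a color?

The cycle 6-1-7-2-4-5-3-6 has odd length 7, so it cannot be 2-colored; at least 3 colors are needed.
3 colors suffice: 1=green, 2=red, 3=blue, 4=blue, 5=red, 6=red, 7=blue. Each edge has distinct colors on its endpoints.

3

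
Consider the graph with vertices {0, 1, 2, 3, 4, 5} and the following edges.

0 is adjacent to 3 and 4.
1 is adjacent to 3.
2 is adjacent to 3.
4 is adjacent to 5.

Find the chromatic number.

2

0 and 4 are adjacent, so at least 2 colors are needed.
2 colors suffice: color a → {3, 4}; color b → {0, 1, 2, 5}. Every edge joins two different colors.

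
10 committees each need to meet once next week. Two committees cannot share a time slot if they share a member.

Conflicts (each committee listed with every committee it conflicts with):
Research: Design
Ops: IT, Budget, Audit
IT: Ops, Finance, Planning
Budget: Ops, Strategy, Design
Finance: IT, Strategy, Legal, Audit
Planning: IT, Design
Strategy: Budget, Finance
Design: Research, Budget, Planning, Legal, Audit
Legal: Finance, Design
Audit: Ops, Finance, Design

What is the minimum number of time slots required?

The cycle Design-Legal-Finance-Strategy-Budget-Design has odd length 5, so it cannot be 2-colored; at least 3 time slots are needed.
A valid assignment using 3 time slots: Research=2, Ops=1, IT=2, Budget=2, Finance=1, Planning=3, Strategy=3, Design=1, Legal=2, Audit=2. No two conflicting committees share a time slot.

3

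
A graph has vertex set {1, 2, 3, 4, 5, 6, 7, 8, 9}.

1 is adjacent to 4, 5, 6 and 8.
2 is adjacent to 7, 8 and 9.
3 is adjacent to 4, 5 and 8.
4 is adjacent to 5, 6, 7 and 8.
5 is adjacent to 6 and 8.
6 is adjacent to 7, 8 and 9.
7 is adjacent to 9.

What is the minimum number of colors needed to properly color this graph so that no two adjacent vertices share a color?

5

1, 4, 5, 6, 8 are mutually adjacent (a clique of size 5), so at least 5 colors are needed.
5 colors suffice: 1=purple, 2=red, 3=red, 4=green, 5=yellow, 6=red, 7=blue, 8=blue, 9=green. Each edge has distinct colors on its endpoints.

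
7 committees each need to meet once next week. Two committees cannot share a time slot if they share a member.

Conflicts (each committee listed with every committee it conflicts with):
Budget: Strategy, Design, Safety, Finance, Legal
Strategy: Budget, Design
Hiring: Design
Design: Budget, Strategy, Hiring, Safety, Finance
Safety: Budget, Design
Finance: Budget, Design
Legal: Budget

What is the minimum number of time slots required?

Budget, Strategy, Design pairwise conflict, so at least 3 time slots are needed.
3 time slots suffice: time slot 1 → {Budget, Hiring}; time slot 2 → {Design, Legal}; time slot 3 → {Strategy, Safety, Finance}. Each listed conflict is separated.

3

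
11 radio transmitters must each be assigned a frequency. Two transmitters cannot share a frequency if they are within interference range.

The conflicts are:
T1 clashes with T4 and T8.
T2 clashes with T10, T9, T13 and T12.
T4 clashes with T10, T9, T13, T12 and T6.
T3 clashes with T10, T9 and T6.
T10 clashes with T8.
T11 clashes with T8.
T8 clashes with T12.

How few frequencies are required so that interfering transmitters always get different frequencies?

T3 and T9 conflict, so at least 2 frequencies are needed.
A valid assignment using 2 frequencies: T1=2, T2=1, T4=1, T3=1, T10=2, T11=2, T9=2, T8=1, T13=2, T12=2, T6=2. Every pair that conflicts lands in different frequencies.

2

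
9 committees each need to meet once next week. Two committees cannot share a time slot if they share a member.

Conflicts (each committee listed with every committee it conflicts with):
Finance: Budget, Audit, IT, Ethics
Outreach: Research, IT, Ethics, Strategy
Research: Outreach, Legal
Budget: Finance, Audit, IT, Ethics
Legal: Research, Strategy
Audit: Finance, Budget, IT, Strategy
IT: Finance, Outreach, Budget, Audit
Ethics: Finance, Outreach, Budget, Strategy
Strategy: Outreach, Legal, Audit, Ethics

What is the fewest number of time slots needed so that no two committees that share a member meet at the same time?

Finance, Budget, Audit, IT are mutually in conflict, so at least 4 time slots are needed.
4 time slots suffice: time slot 1 → {Outreach, Legal, Audit}; time slot 2 → {Finance, Research, Strategy}; time slot 3 → {IT, Ethics}; time slot 4 → {Budget}. Each listed conflict is separated.

4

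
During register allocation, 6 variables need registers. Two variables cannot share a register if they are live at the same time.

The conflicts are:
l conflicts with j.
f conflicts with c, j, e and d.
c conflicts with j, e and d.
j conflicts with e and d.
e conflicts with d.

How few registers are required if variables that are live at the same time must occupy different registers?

5

f, c, j, e, d all conflict with each other, so at least 5 registers are needed.
5 registers suffice: l=2, f=4, c=2, j=1, e=3, d=5. Every pair that conflicts lands in different registers.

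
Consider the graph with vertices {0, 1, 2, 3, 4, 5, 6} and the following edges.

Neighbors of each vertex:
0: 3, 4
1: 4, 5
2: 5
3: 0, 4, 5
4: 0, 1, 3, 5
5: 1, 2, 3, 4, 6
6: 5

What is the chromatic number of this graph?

0, 3, 4 are pairwise adjacent, so at least 3 colors are needed.
3 colors suffice: color a → {0, 5}; color b → {2, 4, 6}; color c → {1, 3}. Every edge joins two different colors.

3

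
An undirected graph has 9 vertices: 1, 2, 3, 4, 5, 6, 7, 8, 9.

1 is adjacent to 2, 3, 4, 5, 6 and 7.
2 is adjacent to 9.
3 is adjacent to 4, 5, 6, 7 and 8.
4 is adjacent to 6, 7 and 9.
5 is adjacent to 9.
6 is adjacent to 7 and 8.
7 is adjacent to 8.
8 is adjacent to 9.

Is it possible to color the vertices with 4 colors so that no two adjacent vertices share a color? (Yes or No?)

1, 3, 4, 6, 7 are mutually adjacent (a clique of size 5), so at least 5 colors are needed.
So 4 colors are not enough.

No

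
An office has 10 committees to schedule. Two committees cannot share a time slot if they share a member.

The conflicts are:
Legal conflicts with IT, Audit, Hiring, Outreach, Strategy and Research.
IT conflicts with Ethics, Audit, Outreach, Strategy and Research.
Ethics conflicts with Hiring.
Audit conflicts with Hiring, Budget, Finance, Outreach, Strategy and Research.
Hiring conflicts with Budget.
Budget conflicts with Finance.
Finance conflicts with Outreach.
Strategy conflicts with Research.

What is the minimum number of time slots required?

5

Legal, IT, Audit, Strategy, Research pairwise conflict, so at least 5 time slots are needed.
5 time slots suffice: time slot 1 → {Ethics, Audit}; time slot 2 → {IT, Hiring, Finance}; time slot 3 → {Legal, Budget}; time slot 4 → {Outreach, Strategy}; time slot 5 → {Research}. No two conflicting committees share a time slot.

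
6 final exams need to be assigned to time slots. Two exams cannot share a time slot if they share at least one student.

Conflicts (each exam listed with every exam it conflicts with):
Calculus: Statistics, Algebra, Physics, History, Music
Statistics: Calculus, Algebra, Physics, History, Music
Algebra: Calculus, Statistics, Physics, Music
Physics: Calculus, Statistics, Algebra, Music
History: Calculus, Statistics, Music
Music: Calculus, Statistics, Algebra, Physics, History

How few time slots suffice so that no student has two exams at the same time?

5

Calculus, Statistics, Algebra, Physics, Music are mutually in conflict, so at least 5 time slots are needed.
5 time slots suffice: time slot 1 → {Statistics}; time slot 2 → {Calculus}; time slot 3 → {Music}; time slot 4 → {Algebra, History}; time slot 5 → {Physics}. No two conflicting exams share a time slot.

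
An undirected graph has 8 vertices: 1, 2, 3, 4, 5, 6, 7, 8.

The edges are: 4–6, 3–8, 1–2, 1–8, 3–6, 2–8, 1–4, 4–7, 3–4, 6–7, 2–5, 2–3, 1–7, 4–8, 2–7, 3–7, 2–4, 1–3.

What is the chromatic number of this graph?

5

1, 2, 3, 4, 8 are pairwise adjacent (a clique of size 5), so at least 5 colors are needed.
A valid assignment using 5 colors: 1=d, 2=c, 3=b, 4=a, 5=a, 6=c, 7=e, 8=e. Every edge joins two different colors.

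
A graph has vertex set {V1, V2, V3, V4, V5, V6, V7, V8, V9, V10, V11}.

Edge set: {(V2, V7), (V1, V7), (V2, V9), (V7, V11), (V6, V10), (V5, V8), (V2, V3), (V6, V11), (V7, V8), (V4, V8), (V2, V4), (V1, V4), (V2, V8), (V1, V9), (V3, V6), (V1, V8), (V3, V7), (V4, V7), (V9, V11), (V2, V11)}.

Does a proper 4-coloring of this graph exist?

Yes

The chromatic number is 4. V1, V4, V7, V8 are mutually adjacent (a clique of size 4), so at least 4 colors are needed.
4 colors suffice: color red → {V1, V2, V5, V6}; color blue → {V7, V9, V10}; color green → {V3, V8, V11}; color yellow → {V4}.
That is already a proper 4-coloring.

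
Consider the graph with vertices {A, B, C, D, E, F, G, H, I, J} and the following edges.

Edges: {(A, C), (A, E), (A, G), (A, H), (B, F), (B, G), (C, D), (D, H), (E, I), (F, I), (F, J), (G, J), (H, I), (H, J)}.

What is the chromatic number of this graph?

2

E and I are adjacent, so at least 2 colors are needed.
A valid assignment using 2 colors: A=1, B=1, C=2, D=1, E=2, F=2, G=2, H=2, I=1, J=1. Each edge has distinct colors on its endpoints.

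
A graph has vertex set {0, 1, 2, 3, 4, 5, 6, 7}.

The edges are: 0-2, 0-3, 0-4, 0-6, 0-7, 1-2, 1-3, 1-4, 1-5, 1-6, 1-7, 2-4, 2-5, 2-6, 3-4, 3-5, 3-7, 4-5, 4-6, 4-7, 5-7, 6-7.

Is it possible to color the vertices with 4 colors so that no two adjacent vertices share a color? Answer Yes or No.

1, 3, 4, 5, 7 form a clique, so at least 5 colors are needed.
So 4 colors are not enough.

No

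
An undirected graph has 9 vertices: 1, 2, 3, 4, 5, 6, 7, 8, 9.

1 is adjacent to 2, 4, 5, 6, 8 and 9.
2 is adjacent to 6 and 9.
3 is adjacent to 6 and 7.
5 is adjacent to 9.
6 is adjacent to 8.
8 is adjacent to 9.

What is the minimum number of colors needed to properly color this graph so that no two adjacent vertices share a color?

3

1, 5, 9 form a triangle, so at least 3 colors are needed.
3 colors suffice: color red → {1, 3}; color blue → {4, 6, 7, 9}; color green → {2, 5, 8}. Every edge joins two different colors.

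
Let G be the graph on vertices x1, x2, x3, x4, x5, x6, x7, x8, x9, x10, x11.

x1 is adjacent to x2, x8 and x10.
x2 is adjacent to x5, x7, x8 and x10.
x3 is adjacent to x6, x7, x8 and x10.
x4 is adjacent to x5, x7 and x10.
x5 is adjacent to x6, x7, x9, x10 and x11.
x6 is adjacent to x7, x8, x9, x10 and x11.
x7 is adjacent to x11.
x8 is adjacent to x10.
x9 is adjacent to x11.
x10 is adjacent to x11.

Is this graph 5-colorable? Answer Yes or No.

Yes

The chromatic number is 4. x1, x2, x8, x10 are pairwise adjacent (a clique of size 4), so at least 4 colors are needed.
4 colors suffice: x1=4, x2=2, x3=4, x4=2, x5=3, x6=2, x7=1, x8=3, x9=1, x10=1, x11=4.
Since 5 ≥ 4, a proper 5-coloring certainly exists.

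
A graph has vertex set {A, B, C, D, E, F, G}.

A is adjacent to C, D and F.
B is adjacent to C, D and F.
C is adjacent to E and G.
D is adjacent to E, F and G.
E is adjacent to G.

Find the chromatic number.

A, D, F are mutually adjacent, so at least 3 colors are needed.
3 colors suffice: color 1 → {C, D}; color 2 → {A, B, E}; color 3 → {F, G}. No two adjacent vertices share a color.

3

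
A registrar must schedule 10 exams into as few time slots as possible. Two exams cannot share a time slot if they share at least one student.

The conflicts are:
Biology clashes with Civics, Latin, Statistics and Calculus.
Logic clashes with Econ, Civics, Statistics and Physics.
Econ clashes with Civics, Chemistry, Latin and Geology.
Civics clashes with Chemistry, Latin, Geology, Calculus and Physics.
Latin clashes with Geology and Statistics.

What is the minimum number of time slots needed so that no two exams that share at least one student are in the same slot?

Econ, Civics, Latin, Geology all conflict with each other, so at least 4 time slots are needed.
4 time slots suffice: time slot 1 → {Civics, Statistics}; time slot 2 → {Biology, Econ, Physics}; time slot 3 → {Logic, Chemistry, Latin, Calculus}; time slot 4 → {Geology}. No two conflicting exams share a time slot.

4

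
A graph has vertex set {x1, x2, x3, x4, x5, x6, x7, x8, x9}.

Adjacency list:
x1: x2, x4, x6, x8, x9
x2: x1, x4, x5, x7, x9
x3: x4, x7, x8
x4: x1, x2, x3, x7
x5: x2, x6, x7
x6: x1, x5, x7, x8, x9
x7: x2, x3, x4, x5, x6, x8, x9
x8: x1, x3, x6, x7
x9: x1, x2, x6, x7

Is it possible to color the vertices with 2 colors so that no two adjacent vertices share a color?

No

x6, x7, x9 form a triangle, so at least 3 colors are needed.
So 2 colors are not enough.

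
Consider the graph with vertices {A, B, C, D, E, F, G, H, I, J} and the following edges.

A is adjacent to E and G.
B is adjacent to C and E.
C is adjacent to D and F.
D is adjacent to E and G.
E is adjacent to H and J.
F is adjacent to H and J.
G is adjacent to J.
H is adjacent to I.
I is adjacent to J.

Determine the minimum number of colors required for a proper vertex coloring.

The cycle F-C-D-E-H-F has odd length 5, so it cannot be 2-colored; at least 3 colors are needed.
3 colors suffice: color red → {E, F, G, I}; color blue → {A, B, D, H, J}; color green → {C}. No two adjacent vertices share a color.

3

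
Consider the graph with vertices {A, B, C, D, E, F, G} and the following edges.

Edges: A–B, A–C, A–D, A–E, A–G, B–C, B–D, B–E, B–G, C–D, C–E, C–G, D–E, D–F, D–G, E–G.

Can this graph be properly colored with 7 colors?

Yes

The chromatic number is 6. A, B, C, D, E, G are pairwise adjacent (a clique of size 6), so at least 6 colors are needed.
6 colors suffice: color 1 → {D}; color 2 → {A, F}; color 3 → {G}; color 4 → {C}; color 5 → {B}; color 6 → {E}.
Since 7 ≥ 6, a proper 7-coloring certainly exists.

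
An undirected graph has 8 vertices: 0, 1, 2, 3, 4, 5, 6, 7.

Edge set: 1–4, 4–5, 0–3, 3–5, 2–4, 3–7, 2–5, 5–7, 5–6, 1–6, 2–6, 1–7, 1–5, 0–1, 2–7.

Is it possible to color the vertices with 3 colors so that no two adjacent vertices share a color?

The chromatic number is 3. 3, 5, 7 are mutually adjacent, so at least 3 colors are needed.
3 colors suffice: 0=a, 1=b, 2=b, 3=b, 4=c, 5=a, 6=c, 7=c.
That is already a proper 3-coloring.

Yes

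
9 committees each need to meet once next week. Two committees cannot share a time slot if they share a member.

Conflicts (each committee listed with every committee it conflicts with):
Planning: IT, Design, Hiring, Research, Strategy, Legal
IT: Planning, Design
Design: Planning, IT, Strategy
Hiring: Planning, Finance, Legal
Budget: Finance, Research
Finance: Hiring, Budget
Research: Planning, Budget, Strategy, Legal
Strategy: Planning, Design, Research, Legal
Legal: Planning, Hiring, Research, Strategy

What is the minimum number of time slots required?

4

Planning, Research, Strategy, Legal pairwise conflict, so at least 4 time slots are needed.
A valid assignment using 4 time slots: Planning=1, IT=3, Design=2, Hiring=3, Budget=2, Finance=1, Research=3, Strategy=4, Legal=2. Each listed conflict is separated.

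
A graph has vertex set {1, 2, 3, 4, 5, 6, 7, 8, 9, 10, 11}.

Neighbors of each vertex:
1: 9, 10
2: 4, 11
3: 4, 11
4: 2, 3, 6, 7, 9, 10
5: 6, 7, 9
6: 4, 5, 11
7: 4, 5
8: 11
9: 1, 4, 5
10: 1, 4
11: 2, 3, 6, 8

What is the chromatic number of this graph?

2

1 and 10 are adjacent, so at least 2 colors are needed.
A valid assignment using 2 colors: 1=a, 2=b, 3=b, 4=a, 5=a, 6=b, 7=b, 8=b, 9=b, 10=b, 11=a. Each edge has distinct colors on its endpoints.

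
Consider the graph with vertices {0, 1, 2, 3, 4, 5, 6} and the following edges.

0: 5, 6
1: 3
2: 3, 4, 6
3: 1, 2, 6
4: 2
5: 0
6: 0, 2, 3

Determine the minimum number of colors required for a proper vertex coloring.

3

2, 3, 6 are pairwise adjacent, so at least 3 colors are needed.
One proper 3-coloring: 0=a, 1=a, 2=a, 3=c, 4=b, 5=b, 6=b. Every edge joins two different colors.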